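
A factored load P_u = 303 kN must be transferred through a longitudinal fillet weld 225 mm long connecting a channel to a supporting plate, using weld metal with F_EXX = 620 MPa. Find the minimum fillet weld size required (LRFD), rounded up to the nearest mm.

w = 7 mm

Total weld length L = 225 mm.
Required throat t_e = P_u / (φ × 0.6 F_EXX × L) = 303 / (0.75 × 0.6 × 620 × 225 × 10⁻³) = 4.827 mm.
Required leg w = t_e / 0.707 = 6.827 mm → use 7 mm.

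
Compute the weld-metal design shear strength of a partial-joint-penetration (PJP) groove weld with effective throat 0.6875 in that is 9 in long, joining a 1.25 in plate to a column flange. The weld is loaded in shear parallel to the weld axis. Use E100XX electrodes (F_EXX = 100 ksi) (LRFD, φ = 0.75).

Effective throat (given) t_e = 0.6875 in.
A_we = 0.6875 × 9 = 6.188 in².
F_nw = 0.6 F_EXX = 60 ksi.
φR_n = 0.75 × 60 × 6.188 = 278.4 kips.

φR_n ≈ 278 kips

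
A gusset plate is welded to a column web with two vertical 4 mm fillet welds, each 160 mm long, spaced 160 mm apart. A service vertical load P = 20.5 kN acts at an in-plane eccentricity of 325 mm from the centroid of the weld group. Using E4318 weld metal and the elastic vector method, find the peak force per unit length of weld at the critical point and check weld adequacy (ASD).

f_max ≈ 325 N/mm; adequate

E43XX → F_EXX = 430 MPa.
Total weld length L_w = 320 mm. Treat welds as unit-width lines.
Polar moment about centroid: J = 2[d³/12 + d(b/2)²] = 2[160³/12 + 160×80²] = 2731000 mm³.
Direct shear f_v = P/L_w = 20.5×10³ / 320 = 64.06 N/mm (vertical).
Torsion M = P·e = 20.5×10³ × 325 = 6662500 N·mm.
Critical point at (x, y) = (80, 80) from centroid. f_tx = M·y/J = 195.2 N/mm; f_ty = M·x/J = 195.2 N/mm.
Resultant f_max = √[f_tx² + (f_v + f_ty)²] = √[195.2² + (64.06 + 195.2)²] = 324.5 N/mm.
Capacity per unit length: r_n/Ω = (1/2.0) × 0.6 × 430 × (0.707 × 4) = 364.8 N/mm.
324.5 ≤ 364.8 → adequate.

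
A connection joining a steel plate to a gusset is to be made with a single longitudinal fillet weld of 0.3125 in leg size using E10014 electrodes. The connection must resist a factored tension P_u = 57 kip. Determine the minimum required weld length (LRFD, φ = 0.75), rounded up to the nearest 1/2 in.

L = 6 in

E100XX → F_EXX = 100 ksi.
Throat t_e = 0.707 × 0.3125 = 0.2209 in.
φr_n = 0.75 × 0.6 × 100 × 0.2209 = 9.942 kip/in.
L_req = P_u / φr_n = 57 / 9.942 = 5.733 in total.
Round up → use L = 6 in.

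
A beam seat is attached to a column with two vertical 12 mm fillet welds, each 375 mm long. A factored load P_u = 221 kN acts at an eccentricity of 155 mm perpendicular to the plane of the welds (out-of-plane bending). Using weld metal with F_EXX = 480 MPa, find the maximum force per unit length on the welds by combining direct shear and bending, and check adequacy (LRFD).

L_w = 2 × 375 = 750 mm; section modulus (unit throat) S = 2 × L²/6 = 46880 mm².
Direct shear f_v = P/L_w = 221×10³/750 = 294.7 N/mm.
Moment M = P × e = 221×10³ × 155 = 34255000 N·mm; bending f_b = M/S = 730.8 N/mm.
f_max = √(f_v² + f_b²) = √(294.7² + 730.8²) = 787.9 N/mm.
φr_n = 0.75 × 0.6 × 480 × (0.707 × 12) = 1833 N/mm → adequate.

f_max ≈ 788 N/mm; adequate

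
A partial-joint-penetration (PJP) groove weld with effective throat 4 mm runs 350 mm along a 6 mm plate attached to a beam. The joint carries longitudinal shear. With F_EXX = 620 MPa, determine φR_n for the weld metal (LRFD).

Effective throat (given) t_e = 4 mm.
A_we = 4 × 350 = 1400 mm².
F_nw = 0.6 F_EXX = 372 MPa.
φR_n = 0.75 × 372 × 1400 × 10⁻³ = 390.6 kN.

φR_n ≈ 391 kN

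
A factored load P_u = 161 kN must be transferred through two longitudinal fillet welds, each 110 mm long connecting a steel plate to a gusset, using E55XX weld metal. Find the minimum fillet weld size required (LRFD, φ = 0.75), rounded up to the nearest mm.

E55XX → F_EXX = 550 MPa.
Total weld length L = 220 mm.
Required throat t_e = P_u / (φ × 0.6 F_EXX × L) = 161 / (0.75 × 0.6 × 550 × 220 × 10⁻³) = 2.957 mm.
Required leg w = t_e / 0.707 = 4.182 mm → use 5 mm.

w = 5 mm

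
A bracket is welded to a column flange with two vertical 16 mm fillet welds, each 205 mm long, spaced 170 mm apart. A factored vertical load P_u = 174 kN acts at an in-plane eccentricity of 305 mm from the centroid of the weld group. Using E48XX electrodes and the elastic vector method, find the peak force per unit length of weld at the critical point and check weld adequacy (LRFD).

f_max ≈ 1910 N/mm; adequate

E48XX → F_EXX = 480 MPa.
Total weld length L_w = 410 mm. Treat welds as unit-width lines.
Polar moment about centroid: J = 2[d³/12 + d(b/2)²] = 2[205³/12 + 205×85²] = 4398000 mm³.
Direct shear f_v = P/L_w = 174×10³ / 410 = 424.4 N/mm (vertical).
Torsion M = P·e = 174×10³ × 305 = 53070000 N·mm.
Critical point at (x, y) = (85, 102.5) from centroid. f_tx = M·y/J = 1237 N/mm; f_ty = M·x/J = 1026 N/mm.
Resultant f_max = √[f_tx² + (f_v + f_ty)²] = √[1237² + (424.4 + 1026)²] = 1906 N/mm.
Capacity per unit length: φr_n = 0.75 × 0.6 × 480 × (0.707 × 16) = 2443 N/mm.
1906 ≤ 2443 → adequate.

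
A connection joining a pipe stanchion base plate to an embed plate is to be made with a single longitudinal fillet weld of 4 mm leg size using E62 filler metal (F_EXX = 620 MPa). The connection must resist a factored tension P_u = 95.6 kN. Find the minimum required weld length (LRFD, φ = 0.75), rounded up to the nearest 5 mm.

Throat t_e = 0.707 × 4 = 2.828 mm.
φr_n = 0.75 × 0.6 × 620 × 2.828 × 10⁻³ = 0.789 kN/mm.
L_req = P_u / φr_n = 95.6 / 0.789 = 121.2 mm total.
Round up → use L = 125 mm.

L = 125 mm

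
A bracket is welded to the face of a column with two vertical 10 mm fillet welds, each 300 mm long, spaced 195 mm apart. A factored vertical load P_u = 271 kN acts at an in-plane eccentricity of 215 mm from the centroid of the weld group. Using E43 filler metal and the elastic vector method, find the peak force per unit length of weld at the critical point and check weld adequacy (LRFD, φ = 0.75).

f_max ≈ 1320 N/mm; adequate

E43XX → F_EXX = 430 MPa.
Total weld length L_w = 600 mm. Treat welds as unit-width lines.
Polar moment about centroid: J = 2[d³/12 + d(b/2)²] = 2[300³/12 + 300×97.5²] = 10200000 mm³.
Direct shear f_v = P/L_w = 271×10³ / 600 = 451.7 N/mm (vertical).
Torsion M = P·e = 271×10³ × 215 = 58265000 N·mm.
Critical point at (x, y) = (97.5, 150) from centroid. f_tx = M·y/J = 856.5 N/mm; f_ty = M·x/J = 556.7 N/mm.
Resultant f_max = √[f_tx² + (f_v + f_ty)²] = √[856.5² + (451.7 + 556.7)²] = 1323 N/mm.
Capacity per unit length: φr_n = 0.75 × 0.6 × 430 × (0.707 × 10) = 1368 N/mm.
1323 ≤ 1368 → adequate.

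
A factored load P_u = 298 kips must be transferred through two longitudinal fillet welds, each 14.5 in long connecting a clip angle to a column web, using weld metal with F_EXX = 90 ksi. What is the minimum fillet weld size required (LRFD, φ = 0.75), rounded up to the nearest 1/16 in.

w = 3/8 in

Total weld length L = 29 in.
Required throat t_e = P_u / (φ × 0.6 F_EXX × L) = 298 / (0.75 × 0.6 × 90 × 29) = 0.2537 in.
Required leg w = t_e / 0.707 = 0.3589 in → use 3/8 in.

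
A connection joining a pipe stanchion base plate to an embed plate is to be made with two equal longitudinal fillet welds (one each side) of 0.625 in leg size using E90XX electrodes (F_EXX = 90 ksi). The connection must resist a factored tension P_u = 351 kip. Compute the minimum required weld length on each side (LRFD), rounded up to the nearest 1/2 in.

Throat t_e = 0.707 × 0.625 = 0.4419 in.
φr_n = 0.75 × 0.6 × 90 × 0.4419 = 17.9 kip/in.
L_req = P_u / φr_n = 351 / 17.9 = 19.61 in total.
Per side: 19.61 / 2 = 9.807 in.
Round up → use L = 10 in on each side.

L = 10 in on each side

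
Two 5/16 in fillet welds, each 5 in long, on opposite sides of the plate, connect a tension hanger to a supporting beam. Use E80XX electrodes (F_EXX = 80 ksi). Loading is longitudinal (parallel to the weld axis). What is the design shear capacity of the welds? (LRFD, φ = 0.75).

φR_n ≈ 79.5 kip

Effective throat t_e = 0.707 × 0.3125 = 0.2209 in.
Total length L = 10 in; A_we = 0.2209 × 10 = 2.209 in².
F_nw = 0.6 F_EXX = 0.6 × 80 = 48 ksi.
φR_n = 0.75 × 48 × 2.209 = 79.54 kip.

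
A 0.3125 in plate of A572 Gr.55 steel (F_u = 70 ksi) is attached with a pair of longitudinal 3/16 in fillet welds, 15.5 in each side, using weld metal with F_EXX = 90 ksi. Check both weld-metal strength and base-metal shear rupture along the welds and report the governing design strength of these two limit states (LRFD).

t_e = 0.707 × 0.1875 = 0.1326 in; L = 31 in.
Weld metal: φR_n = 0.75 × 0.6 × 90 × 0.1326 × 31 = 166.4 kips.
Base metal (shear rupture): φR_n = 0.75 × 0.6 × 70 × 0.3125 × 31 = 305.2 kips.
Governing: weld metal.

φR_n ≈ 166 kips (weld metal governs)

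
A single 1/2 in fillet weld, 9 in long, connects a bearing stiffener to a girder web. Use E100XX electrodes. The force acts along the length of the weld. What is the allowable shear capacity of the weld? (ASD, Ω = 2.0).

R_n/Ω ≈ 95.4 kips

E100XX → F_EXX = 100 ksi.
Effective throat t_e = 0.707 × 0.5 = 0.3535 in.
Total length L = 9 in; A_we = 0.3535 × 9 = 3.181 in².
F_nw = 0.6 F_EXX = 0.6 × 100 = 60 ksi.
R_n = 60 × 3.181 = 190.9 kips; R_n/Ω = 190.9/2.0 = 95.44 kips.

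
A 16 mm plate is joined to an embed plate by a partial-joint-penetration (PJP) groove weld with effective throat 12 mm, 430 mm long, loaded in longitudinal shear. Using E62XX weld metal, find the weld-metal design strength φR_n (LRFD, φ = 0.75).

φR_n ≈ 1440 kN

E62XX → F_EXX = 620 MPa.
Effective throat (given) t_e = 12 mm.
A_we = 12 × 430 = 5160 mm².
F_nw = 0.6 F_EXX = 372 MPa.
φR_n = 0.75 × 372 × 5160 × 10⁻³ = 1440 kN.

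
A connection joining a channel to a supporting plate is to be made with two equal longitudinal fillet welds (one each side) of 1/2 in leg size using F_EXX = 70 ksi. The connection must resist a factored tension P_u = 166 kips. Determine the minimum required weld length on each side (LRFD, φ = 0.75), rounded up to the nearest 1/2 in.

Throat t_e = 0.707 × 0.5 = 0.3535 in.
φr_n = 0.75 × 0.6 × 70 × 0.3535 = 11.14 kips/in.
L_req = P_u / φr_n = 166 / 11.14 = 14.91 in total.
Per side: 14.91 / 2 = 7.454 in.
Round up → use L = 7.5 in on each side.

L = 7.5 in on each side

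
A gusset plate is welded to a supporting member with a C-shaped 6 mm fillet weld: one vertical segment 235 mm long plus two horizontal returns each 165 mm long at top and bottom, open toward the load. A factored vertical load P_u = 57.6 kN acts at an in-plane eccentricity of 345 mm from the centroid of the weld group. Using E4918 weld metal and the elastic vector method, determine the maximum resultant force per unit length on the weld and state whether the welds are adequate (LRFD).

f_max ≈ 527 N/mm; adequate

E49XX → F_EXX = 490 MPa.
Total weld length L_w = 565 mm. Treat welds as unit-width lines.
Centroid: x̄ = 2×165×82.5 / 565 = 48.19 mm from the vertical weld.
Polar moment about centroid: J = I_x + I_y = [235³/12 + 2×165×117.5²] + [235×48.19² + 2(165³/12 + 165×34.31²)] = 7320000 mm³.
Direct shear f_v = P/L_w = 57.6×10³ / 565 = 101.9 N/mm (vertical).
Torsion M = P·e = 57.6×10³ × 345 = 19872000 N·mm.
Critical point at (x, y) = (116.8, 117.5) from centroid. f_tx = M·y/J = 319 N/mm; f_ty = M·x/J = 317.1 N/mm.
Resultant f_max = √[f_tx² + (f_v + f_ty)²] = √[319² + (101.9 + 317.1)²] = 526.6 N/mm.
Capacity per unit length: φr_n = 0.75 × 0.6 × 490 × (0.707 × 6) = 935.4 N/mm.
526.6 ≤ 935.4 → adequate.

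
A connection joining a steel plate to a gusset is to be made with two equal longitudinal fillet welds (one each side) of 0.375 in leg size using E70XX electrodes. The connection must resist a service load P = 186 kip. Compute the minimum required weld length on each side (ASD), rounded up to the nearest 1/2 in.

E70XX → F_EXX = 70 ksi.
Throat t_e = 0.707 × 0.375 = 0.2651 in.
r_n/Ω = (0.6 × 70 × 0.2651) / 2.0 = 5.568 kip/in.
L_req = P / (r_n/Ω) = 186 / 5.568 = 33.41 in total.
Per side: 33.41 / 2 = 16.7 in.
Round up → use L = 17 in on each side.

L = 17 in on each side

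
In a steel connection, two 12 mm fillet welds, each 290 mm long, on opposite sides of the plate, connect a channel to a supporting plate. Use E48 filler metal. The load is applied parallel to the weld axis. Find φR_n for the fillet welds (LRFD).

E48XX → F_EXX = 480 MPa.
Effective throat t_e = 0.707 × 12 = 8.484 mm.
Total length L = 580 mm; A_we = 8.484 × 580 = 4921 mm².
F_nw = 0.6 F_EXX = 0.6 × 480 = 288 MPa.
φR_n = 0.75 × 288 × 4921 × 10⁻³ = 1063 kN.

φR_n ≈ 1060 kN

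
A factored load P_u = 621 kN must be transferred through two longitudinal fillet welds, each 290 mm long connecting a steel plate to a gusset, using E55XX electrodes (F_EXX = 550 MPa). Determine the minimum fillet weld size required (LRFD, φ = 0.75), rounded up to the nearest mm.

Total weld length L = 580 mm.
Required throat t_e = P_u / (φ × 0.6 F_EXX × L) = 621 / (0.75 × 0.6 × 550 × 580 × 10⁻³) = 4.326 mm.
Required leg w = t_e / 0.707 = 6.119 mm → use 7 mm.

w = 7 mm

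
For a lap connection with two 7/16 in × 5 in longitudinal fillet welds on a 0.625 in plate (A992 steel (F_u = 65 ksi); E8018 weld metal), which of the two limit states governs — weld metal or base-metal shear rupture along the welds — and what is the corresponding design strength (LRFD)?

E80XX → F_EXX = 80 ksi.
t_e = 0.707 × 0.4375 = 0.3093 in; L = 10 in.
Weld metal: φR_n = 0.75 × 0.6 × 80 × 0.3093 × 10 = 111.4 kips.
Base metal (shear rupture): φR_n = 0.75 × 0.6 × 65 × 0.625 × 10 = 182.8 kips.
Governing: weld metal.

φR_n ≈ 111 kips (weld metal governs)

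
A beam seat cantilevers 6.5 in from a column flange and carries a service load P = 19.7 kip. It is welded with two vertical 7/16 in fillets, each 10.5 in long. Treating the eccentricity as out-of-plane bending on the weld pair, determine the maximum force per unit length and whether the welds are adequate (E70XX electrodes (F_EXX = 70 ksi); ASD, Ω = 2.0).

L_w = 2 × 10.5 = 21 in; section modulus (unit throat) S = 2 × L²/6 = 36.75 in².
Direct shear f_v = P/L_w = 19.7/21 = 0.9381 kip/in.
Moment M = P × e = 19.7 × 6.5 = 128.05 kip·in; bending f_b = M/S = 3.484 kip/in.
f_max = √(f_v² + f_b²) = √(0.9381² + 3.484²) = 3.608 kip/in.
r_n/Ω = (1/2.0) × 0.6 × 70 × (0.707 × 0.4375) = 6.496 kip/in → adequate.

f_max ≈ 3.61 kip/in; adequate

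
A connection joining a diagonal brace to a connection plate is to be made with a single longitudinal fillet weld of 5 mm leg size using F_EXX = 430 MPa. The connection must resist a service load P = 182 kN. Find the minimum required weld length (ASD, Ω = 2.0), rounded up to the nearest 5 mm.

L = 400 mm

Throat t_e = 0.707 × 5 = 3.535 mm.
r_n/Ω = (0.6 × 430 × 3.535) / 2.0 = 456 N/mm = 0.456 kN/mm.
L_req = P / (r_n/Ω) = 182 / 0.456 = 399.1 mm total.
Round up → use L = 400 mm.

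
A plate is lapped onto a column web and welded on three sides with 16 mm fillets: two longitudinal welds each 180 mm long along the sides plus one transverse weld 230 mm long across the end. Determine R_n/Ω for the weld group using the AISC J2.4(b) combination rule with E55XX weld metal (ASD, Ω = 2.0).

R_n/Ω ≈ 1220 kN

E55XX → F_EXX = 550 MPa.
t_e = 0.707 × 16 = 11.31 mm.
R_nwl = 0.6 × 550 × 11.31 × 360 × 10⁻³ = 1344 kN (longitudinal, 2 welds).
R_nwt = 0.6 × 550 × 11.31 × 230 × 10⁻³ = 858.6 kN (transverse, base value).
(i) R_nwl + R_nwt = 2202 kN; (ii) 0.85 R_nwl + 1.5 R_nwt = 2430 kN.
R_n = max = 2430 kN [governs: (ii)]; R_n/Ω = 1215 kN.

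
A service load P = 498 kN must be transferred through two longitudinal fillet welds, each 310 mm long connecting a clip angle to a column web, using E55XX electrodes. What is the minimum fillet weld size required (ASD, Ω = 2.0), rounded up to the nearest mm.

w = 7 mm

E55XX → F_EXX = 550 MPa.
Total weld length L = 620 mm.
Required throat t_e = P × Ω / (0.6 F_EXX × L) = 498 × 2.0 / (0.6 × 550 × 620 × 10⁻³) = 4.868 mm.
Required leg w = t_e / 0.707 = 6.885 mm → use 7 mm.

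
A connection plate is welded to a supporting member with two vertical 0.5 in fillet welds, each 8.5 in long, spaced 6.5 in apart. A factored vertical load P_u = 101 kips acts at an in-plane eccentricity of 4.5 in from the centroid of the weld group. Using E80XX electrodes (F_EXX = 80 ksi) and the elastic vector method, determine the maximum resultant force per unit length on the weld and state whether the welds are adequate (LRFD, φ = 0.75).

Total weld length L_w = 17 in. Treat welds as unit-width lines.
Polar moment about centroid: J = 2[d³/12 + d(b/2)²] = 2[8.5³/12 + 8.5×3.25²] = 281.9 in³.
Direct shear f_v = P/L_w = 101 / 17 = 5.941 kip/in (vertical).
Torsion M = P·e = 101 × 4.5 = 454.5 kip·in.
Critical point at (x, y) = (3.25, 4.25) from centroid. f_tx = M·y/J = 6.852 kip/in; f_ty = M·x/J = 5.24 kip/in.
Resultant f_max = √[f_tx² + (f_v + f_ty)²] = √[6.852² + (5.941 + 5.24)²] = 13.11 kip/in.
Capacity per unit length: φr_n = 0.75 × 0.6 × 80 × (0.707 × 0.5) = 12.73 kip/in.
13.11 > 12.73 → NOT adequate.

f_max ≈ 13.1 kip/in; NOT adequate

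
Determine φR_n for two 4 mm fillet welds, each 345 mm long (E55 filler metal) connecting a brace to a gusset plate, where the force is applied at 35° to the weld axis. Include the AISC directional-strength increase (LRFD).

φR_n ≈ 588 kN

E55XX → F_EXX = 550 MPa.
t_e = 0.707 × 4 = 2.828 mm; A_we = 2.828 × 690 = 1951 mm².
Directional factor: 1.0 + 0.5 sin^1.5(35°) = 1.217.
F_nw = 0.6 × 550 × 1.217 = 401.7 MPa.
φR_n = 0.75 × 401.7 × 1951 × 10⁻³ = 587.8 kN.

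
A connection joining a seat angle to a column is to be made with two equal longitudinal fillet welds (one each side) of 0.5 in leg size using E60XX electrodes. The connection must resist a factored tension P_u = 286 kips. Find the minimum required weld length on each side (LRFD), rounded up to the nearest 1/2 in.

E60XX → F_EXX = 60 ksi.
Throat t_e = 0.707 × 0.5 = 0.3535 in.
φr_n = 0.75 × 0.6 × 60 × 0.3535 = 9.544 kips/in.
L_req = P_u / φr_n = 286 / 9.544 = 29.96 in total.
Per side: 29.96 / 2 = 14.98 in.
Round up → use L = 15 in on each side.

L = 15 in on each side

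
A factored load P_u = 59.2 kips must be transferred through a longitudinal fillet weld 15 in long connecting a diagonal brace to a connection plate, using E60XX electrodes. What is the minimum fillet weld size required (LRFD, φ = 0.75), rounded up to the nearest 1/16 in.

E60XX → F_EXX = 60 ksi.
Total weld length L = 15 in.
Required throat t_e = P_u / (φ × 0.6 F_EXX × L) = 59.2 / (0.75 × 0.6 × 60 × 15) = 0.1462 in.
Required leg w = t_e / 0.707 = 0.2068 in → use 1/4 in.

w = 1/4 in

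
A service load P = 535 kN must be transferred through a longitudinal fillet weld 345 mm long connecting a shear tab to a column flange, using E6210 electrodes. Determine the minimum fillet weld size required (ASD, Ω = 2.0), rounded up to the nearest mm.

w = 12 mm

E62XX → F_EXX = 620 MPa.
Total weld length L = 345 mm.
Required throat t_e = P × Ω / (0.6 F_EXX × L) = 535 × 2.0 / (0.6 × 620 × 345 × 10⁻³) = 8.337 mm.
Required leg w = t_e / 0.707 = 11.79 mm → use 12 mm.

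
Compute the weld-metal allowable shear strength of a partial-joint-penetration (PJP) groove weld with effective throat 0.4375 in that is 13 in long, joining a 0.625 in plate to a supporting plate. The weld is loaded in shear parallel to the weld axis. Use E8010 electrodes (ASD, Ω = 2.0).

E80XX → F_EXX = 80 ksi.
Effective throat (given) t_e = 0.4375 in.
A_we = 0.4375 × 13 = 5.688 in².
F_nw = 0.6 F_EXX = 48 ksi.
R_n/Ω = (48 × 5.688) / 2.0 = 136.5 kips.

R_n/Ω ≈ 136 kips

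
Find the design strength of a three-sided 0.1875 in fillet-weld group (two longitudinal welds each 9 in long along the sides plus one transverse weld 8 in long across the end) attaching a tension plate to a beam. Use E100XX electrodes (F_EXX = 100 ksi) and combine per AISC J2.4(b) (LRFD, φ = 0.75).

t_e = 0.707 × 0.1875 = 0.1326 in.
R_nwl = 0.6 × 100 × 0.1326 × 18 = 143.2 kip (longitudinal, 2 welds).
R_nwt = 0.6 × 100 × 0.1326 × 8 = 63.63 kip (transverse, base value).
(i) R_nwl + R_nwt = 206.8 kip; (ii) 0.85 R_nwl + 1.5 R_nwt = 217.1 kip.
R_n = max = 217.1 kip [governs: (ii)]; φR_n = 162.9 kip.

φR_n ≈ 163 kip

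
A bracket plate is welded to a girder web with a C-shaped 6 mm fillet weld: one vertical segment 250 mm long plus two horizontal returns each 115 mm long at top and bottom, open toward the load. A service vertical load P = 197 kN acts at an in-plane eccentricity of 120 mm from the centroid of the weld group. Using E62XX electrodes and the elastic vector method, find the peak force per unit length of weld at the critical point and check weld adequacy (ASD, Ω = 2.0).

f_max ≈ 947 N/mm; NOT adequate

E62XX → F_EXX = 620 MPa.
Total weld length L_w = 480 mm. Treat welds as unit-width lines.
Centroid: x̄ = 2×115×57.5 / 480 = 27.55 mm from the vertical weld.
Polar moment about centroid: J = I_x + I_y = [250³/12 + 2×115×125²] + [250×27.55² + 2(115³/12 + 115×29.95²)] = 5545000 mm³.
Direct shear f_v = P/L_w = 197×10³ / 480 = 410.4 N/mm (vertical).
Torsion M = P·e = 197×10³ × 120 = 23640000 N·mm.
Critical point at (x, y) = (87.45, 125) from centroid. f_tx = M·y/J = 532.9 N/mm; f_ty = M·x/J = 372.8 N/mm.
Resultant f_max = √[f_tx² + (f_v + f_ty)²] = √[532.9² + (410.4 + 372.8)²] = 947.3 N/mm.
Capacity per unit length: r_n/Ω = (1/2.0) × 0.6 × 620 × (0.707 × 6) = 789 N/mm.
947.3 > 789 → NOT adequate.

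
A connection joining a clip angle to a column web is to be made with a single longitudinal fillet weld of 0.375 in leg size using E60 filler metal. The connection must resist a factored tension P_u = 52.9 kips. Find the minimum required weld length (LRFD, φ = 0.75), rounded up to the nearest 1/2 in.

L = 7.5 in

E60XX → F_EXX = 60 ksi.
Throat t_e = 0.707 × 0.375 = 0.2651 in.
φr_n = 0.75 × 0.6 × 60 × 0.2651 = 7.158 kips/in.
L_req = P_u / φr_n = 52.9 / 7.158 = 7.39 in total.
Round up → use L = 7.5 in.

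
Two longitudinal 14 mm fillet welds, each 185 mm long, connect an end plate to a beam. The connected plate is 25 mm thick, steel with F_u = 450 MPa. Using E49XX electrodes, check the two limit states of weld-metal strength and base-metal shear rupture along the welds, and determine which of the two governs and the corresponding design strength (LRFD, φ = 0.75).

E49XX → F_EXX = 490 MPa.
t_e = 0.707 × 14 = 9.898 mm; L = 370 mm.
Weld metal: φR_n = 0.75 × 0.6 × 490 × 9.898 × 370 × 10⁻³ = 807.5 kN.
Base metal (shear rupture): φR_n = 0.75 × 0.6 × 450 × 25 × 370 × 10⁻³ = 1873 kN.
Governing: weld metal.

φR_n ≈ 808 kN (weld metal governs)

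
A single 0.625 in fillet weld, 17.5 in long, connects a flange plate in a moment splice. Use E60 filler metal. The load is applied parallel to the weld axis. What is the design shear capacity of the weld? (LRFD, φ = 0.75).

E60XX → F_EXX = 60 ksi.
Effective throat t_e = 0.707 × 0.625 = 0.4419 in.
Total length L = 17.5 in; A_we = 0.4419 × 17.5 = 7.733 in².
F_nw = 0.6 F_EXX = 0.6 × 60 = 36 ksi.
φR_n = 0.75 × 36 × 7.733 = 208.8 kips.

φR_n ≈ 209 kips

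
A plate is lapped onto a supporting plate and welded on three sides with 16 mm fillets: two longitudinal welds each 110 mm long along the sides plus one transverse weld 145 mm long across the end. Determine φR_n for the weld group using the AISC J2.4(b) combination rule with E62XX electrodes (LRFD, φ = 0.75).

φR_n ≈ 1280 kN

E62XX → F_EXX = 620 MPa.
t_e = 0.707 × 16 = 11.31 mm.
R_nwl = 0.6 × 620 × 11.31 × 220 × 10⁻³ = 925.8 kN (longitudinal, 2 welds).
R_nwt = 0.6 × 620 × 11.31 × 145 × 10⁻³ = 610.2 kN (transverse, base value).
(i) R_nwl + R_nwt = 1536 kN; (ii) 0.85 R_nwl + 1.5 R_nwt = 1702 kN.
R_n = max = 1702 kN [governs: (ii)]; φR_n = 1277 kN.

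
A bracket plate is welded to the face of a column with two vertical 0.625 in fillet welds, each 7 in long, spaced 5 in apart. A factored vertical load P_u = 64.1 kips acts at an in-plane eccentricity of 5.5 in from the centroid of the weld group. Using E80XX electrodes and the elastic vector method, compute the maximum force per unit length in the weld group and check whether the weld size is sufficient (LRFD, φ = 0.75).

E80XX → F_EXX = 80 ksi.
Total weld length L_w = 14 in. Treat welds as unit-width lines.
Polar moment about centroid: J = 2[d³/12 + d(b/2)²] = 2[7³/12 + 7×2.5²] = 144.7 in³.
Direct shear f_v = P/L_w = 64.1 / 14 = 4.579 kip/in (vertical).
Torsion M = P·e = 64.1 × 5.5 = 352.55 kip·in.
Critical point at (x, y) = (2.5, 3.5) from centroid. f_tx = M·y/J = 8.529 kip/in; f_ty = M·x/J = 6.092 kip/in.
Resultant f_max = √[f_tx² + (f_v + f_ty)²] = √[8.529² + (4.579 + 6.092)²] = 13.66 kip/in.
Capacity per unit length: φr_n = 0.75 × 0.6 × 80 × (0.707 × 0.625) = 15.91 kip/in.
13.66 ≤ 15.91 → adequate.

f_max ≈ 13.7 kip/in; adequate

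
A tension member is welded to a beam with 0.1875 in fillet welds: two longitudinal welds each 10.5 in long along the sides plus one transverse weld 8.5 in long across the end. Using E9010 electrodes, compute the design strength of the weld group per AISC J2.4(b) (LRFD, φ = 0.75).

E90XX → F_EXX = 90 ksi.
t_e = 0.707 × 0.1875 = 0.1326 in.
R_nwl = 0.6 × 90 × 0.1326 × 21 = 150.3 kips (longitudinal, 2 welds).
R_nwt = 0.6 × 90 × 0.1326 × 8.5 = 60.85 kips (transverse, base value).
(i) R_nwl + R_nwt = 211.2 kips; (ii) 0.85 R_nwl + 1.5 R_nwt = 219 kips.
R_n = max = 219 kips [governs: (ii)]; φR_n = 164.3 kips.

φR_n ≈ 164 kips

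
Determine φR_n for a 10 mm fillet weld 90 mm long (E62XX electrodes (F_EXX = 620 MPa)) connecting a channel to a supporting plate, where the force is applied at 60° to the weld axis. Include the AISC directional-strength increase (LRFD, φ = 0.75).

φR_n ≈ 249 kN

t_e = 0.707 × 10 = 7.07 mm; A_we = 7.07 × 90 = 636.3 mm².
Directional factor: 1.0 + 0.5 sin^1.5(60°) = 1.403.
F_nw = 0.6 × 620 × 1.403 = 521.9 MPa.
φR_n = 0.75 × 521.9 × 636.3 × 10⁻³ = 249.1 kN.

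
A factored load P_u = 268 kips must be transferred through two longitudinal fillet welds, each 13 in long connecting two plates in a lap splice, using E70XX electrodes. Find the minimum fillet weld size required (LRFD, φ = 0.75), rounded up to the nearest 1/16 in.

E70XX → F_EXX = 70 ksi.
Total weld length L = 26 in.
Required throat t_e = P_u / (φ × 0.6 F_EXX × L) = 268 / (0.75 × 0.6 × 70 × 26) = 0.3272 in.
Required leg w = t_e / 0.707 = 0.4628 in → use 1/2 in.

w = 1/2 in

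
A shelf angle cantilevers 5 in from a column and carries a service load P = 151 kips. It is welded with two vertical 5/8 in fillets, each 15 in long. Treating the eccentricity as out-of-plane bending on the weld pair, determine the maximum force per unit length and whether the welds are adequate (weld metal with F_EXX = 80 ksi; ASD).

f_max ≈ 11.3 kip/in; NOT adequate

L_w = 2 × 15 = 30 in; section modulus (unit throat) S = 2 × L²/6 = 75 in².
Direct shear f_v = P/L_w = 151/30 = 5.033 kip/in.
Moment M = P × e = 151 × 5 = 755 kip·in; bending f_b = M/S = 10.07 kip/in.
f_max = √(f_v² + f_b²) = √(5.033² + 10.07²) = 11.25 kip/in.
r_n/Ω = (1/2.0) × 0.6 × 80 × (0.707 × 0.625) = 10.6 kip/in → NOT adequate.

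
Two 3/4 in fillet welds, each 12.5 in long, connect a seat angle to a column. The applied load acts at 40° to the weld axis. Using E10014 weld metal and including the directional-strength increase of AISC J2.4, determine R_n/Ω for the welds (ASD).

R_n/Ω ≈ 500 kip

E100XX → F_EXX = 100 ksi.
t_e = 0.707 × 0.75 = 0.5302 in; A_we = 0.5302 × 25 = 13.26 in².
Directional factor: 1.0 + 0.5 sin^1.5(40°) = 1.258.
F_nw = 0.6 × 100 × 1.258 = 75.46 ksi.
R_n/Ω = (75.46 × 13.26) / 2.0 = 500.2 kip.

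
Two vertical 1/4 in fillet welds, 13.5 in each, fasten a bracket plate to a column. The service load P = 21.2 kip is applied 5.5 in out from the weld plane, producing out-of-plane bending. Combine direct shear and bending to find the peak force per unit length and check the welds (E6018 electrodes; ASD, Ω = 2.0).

f_max ≈ 2.07 kip/in; adequate

E60XX → F_EXX = 60 ksi.
L_w = 2 × 13.5 = 27 in; section modulus (unit throat) S = 2 × L²/6 = 60.75 in².
Direct shear f_v = P/L_w = 21.2/27 = 0.7852 kip/in.
Moment M = P × e = 21.2 × 5.5 = 116.6 kip·in; bending f_b = M/S = 1.919 kip/in.
f_max = √(f_v² + f_b²) = √(0.7852² + 1.919²) = 2.074 kip/in.
r_n/Ω = (1/2.0) × 0.6 × 60 × (0.707 × 0.25) = 3.181 kip/in → adequate.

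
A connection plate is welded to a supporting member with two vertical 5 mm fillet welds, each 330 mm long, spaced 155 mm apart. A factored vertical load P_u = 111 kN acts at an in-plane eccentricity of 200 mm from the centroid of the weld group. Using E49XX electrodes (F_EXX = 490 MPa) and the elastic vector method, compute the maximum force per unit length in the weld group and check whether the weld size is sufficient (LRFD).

f_max ≈ 502 N/mm; adequate

Total weld length L_w = 660 mm. Treat welds as unit-width lines.
Polar moment about centroid: J = 2[d³/12 + d(b/2)²] = 2[330³/12 + 330×77.5²] = 9954000 mm³.
Direct shear f_v = P/L_w = 111×10³ / 660 = 168.2 N/mm (vertical).
Torsion M = P·e = 111×10³ × 200 = 22200000 N·mm.
Critical point at (x, y) = (77.5, 165) from centroid. f_tx = M·y/J = 368 N/mm; f_ty = M·x/J = 172.9 N/mm.
Resultant f_max = √[f_tx² + (f_v + f_ty)²] = √[368² + (168.2 + 172.9)²] = 501.7 N/mm.
Capacity per unit length: φr_n = 0.75 × 0.6 × 490 × (0.707 × 5) = 779.5 N/mm.
501.7 ≤ 779.5 → adequate.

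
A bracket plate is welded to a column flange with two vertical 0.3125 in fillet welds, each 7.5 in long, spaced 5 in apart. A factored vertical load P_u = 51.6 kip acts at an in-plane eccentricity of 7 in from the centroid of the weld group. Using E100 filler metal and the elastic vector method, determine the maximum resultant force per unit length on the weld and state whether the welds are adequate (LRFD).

f_max ≈ 12.2 kip/in; NOT adequate

E100XX → F_EXX = 100 ksi.
Total weld length L_w = 15 in. Treat welds as unit-width lines.
Polar moment about centroid: J = 2[d³/12 + d(b/2)²] = 2[7.5³/12 + 7.5×2.5²] = 164.1 in³.
Direct shear f_v = P/L_w = 51.6 / 15 = 3.44 kip/in (vertical).
Torsion M = P·e = 51.6 × 7 = 361.2 kip·in.
Critical point at (x, y) = (2.5, 3.75) from centroid. f_tx = M·y/J = 8.256 kip/in; f_ty = M·x/J = 5.504 kip/in.
Resultant f_max = √[f_tx² + (f_v + f_ty)²] = √[8.256² + (3.44 + 5.504)²] = 12.17 kip/in.
Capacity per unit length: φr_n = 0.75 × 0.6 × 100 × (0.707 × 0.3125) = 9.942 kip/in.
12.17 > 9.942 → NOT adequate.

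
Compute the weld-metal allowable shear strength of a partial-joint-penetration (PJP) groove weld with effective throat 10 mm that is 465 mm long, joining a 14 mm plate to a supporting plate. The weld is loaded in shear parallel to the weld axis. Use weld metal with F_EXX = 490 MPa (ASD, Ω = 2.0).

R_n/Ω ≈ 684 kN

Effective throat (given) t_e = 10 mm.
A_we = 10 × 465 = 4650 mm².
F_nw = 0.6 F_EXX = 294 MPa.
R_n/Ω = (294 × 4650) / 2.0 × 10⁻³ = 683.6 kN.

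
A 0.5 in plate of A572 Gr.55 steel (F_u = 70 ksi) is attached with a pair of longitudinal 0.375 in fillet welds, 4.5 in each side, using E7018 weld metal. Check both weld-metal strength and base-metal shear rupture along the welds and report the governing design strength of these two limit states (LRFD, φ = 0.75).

E70XX → F_EXX = 70 ksi.
t_e = 0.707 × 0.375 = 0.2651 in; L = 9 in.
Weld metal: φR_n = 0.75 × 0.6 × 70 × 0.2651 × 9 = 75.16 kip.
Base metal (shear rupture): φR_n = 0.75 × 0.6 × 70 × 0.5 × 9 = 141.8 kip.
Governing: weld metal.

φR_n ≈ 75.2 kip (weld metal governs)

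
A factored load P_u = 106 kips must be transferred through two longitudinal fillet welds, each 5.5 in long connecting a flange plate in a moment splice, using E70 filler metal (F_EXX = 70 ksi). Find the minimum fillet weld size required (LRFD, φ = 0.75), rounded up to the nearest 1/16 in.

w = 7/16 in

Total weld length L = 11 in.
Required throat t_e = P_u / (φ × 0.6 F_EXX × L) = 106 / (0.75 × 0.6 × 70 × 11) = 0.3059 in.
Required leg w = t_e / 0.707 = 0.4327 in → use 7/16 in.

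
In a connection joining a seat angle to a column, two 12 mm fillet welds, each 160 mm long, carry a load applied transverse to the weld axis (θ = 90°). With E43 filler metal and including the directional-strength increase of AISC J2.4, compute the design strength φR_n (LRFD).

E43XX → F_EXX = 430 MPa.
t_e = 0.707 × 12 = 8.484 mm; A_we = 8.484 × 320 = 2715 mm².
Directional factor: 1.0 + 0.5 sin^1.5(90°) = 1.5.
F_nw = 0.6 × 430 × 1.5 = 387 MPa.
φR_n = 0.75 × 387 × 2715 × 10⁻³ = 788 kN.

φR_n ≈ 788 kN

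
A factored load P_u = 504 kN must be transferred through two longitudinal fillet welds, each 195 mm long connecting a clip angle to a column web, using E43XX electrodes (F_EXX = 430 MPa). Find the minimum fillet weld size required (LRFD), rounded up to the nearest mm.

Total weld length L = 390 mm.
Required throat t_e = P_u / (φ × 0.6 F_EXX × L) = 504 / (0.75 × 0.6 × 430 × 390 × 10⁻³) = 6.679 mm.
Required leg w = t_e / 0.707 = 9.446 mm → use 10 mm.

w = 10 mm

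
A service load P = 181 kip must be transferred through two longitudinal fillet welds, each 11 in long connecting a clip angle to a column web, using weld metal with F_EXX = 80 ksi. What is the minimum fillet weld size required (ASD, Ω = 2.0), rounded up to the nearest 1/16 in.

Total weld length L = 22 in.
Required throat t_e = P × Ω / (0.6 F_EXX × L) = 181 × 2.0 / (0.6 × 80 × 22) = 0.3428 in.
Required leg w = t_e / 0.707 = 0.4849 in → use 1/2 in.

w = 1/2 in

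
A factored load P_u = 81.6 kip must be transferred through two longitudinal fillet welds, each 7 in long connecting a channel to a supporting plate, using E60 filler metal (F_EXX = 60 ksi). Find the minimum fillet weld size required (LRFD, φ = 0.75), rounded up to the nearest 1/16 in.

Total weld length L = 14 in.
Required throat t_e = P_u / (φ × 0.6 F_EXX × L) = 81.6 / (0.75 × 0.6 × 60 × 14) = 0.2159 in.
Required leg w = t_e / 0.707 = 0.3053 in → use 5/16 in.

w = 5/16 in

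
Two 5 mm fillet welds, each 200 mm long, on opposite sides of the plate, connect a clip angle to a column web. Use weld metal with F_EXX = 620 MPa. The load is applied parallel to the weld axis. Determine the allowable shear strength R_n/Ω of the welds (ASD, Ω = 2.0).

Effective throat t_e = 0.707 × 5 = 3.535 mm.
Total length L = 400 mm; A_we = 3.535 × 400 = 1414 mm².
F_nw = 0.6 F_EXX = 0.6 × 620 = 372 MPa.
R_n = 372 × 1414 × 10⁻³ = 526 kN; R_n/Ω = 526/2.0 = 263 kN.

R_n/Ω ≈ 263 kN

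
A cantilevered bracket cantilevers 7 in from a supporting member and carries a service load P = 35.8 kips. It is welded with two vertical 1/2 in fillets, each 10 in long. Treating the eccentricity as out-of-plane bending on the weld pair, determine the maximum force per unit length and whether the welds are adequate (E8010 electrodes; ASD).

f_max ≈ 7.73 kip/in; adequate

E80XX → F_EXX = 80 ksi.
L_w = 2 × 10 = 20 in; section modulus (unit throat) S = 2 × L²/6 = 33.33 in².
Direct shear f_v = P/L_w = 35.8/20 = 1.79 kip/in.
Moment M = P × e = 35.8 × 7 = 250.6 kip·in; bending f_b = M/S = 7.518 kip/in.
f_max = √(f_v² + f_b²) = √(1.79² + 7.518²) = 7.728 kip/in.
r_n/Ω = (1/2.0) × 0.6 × 80 × (0.707 × 0.5) = 8.484 kip/in → adequate.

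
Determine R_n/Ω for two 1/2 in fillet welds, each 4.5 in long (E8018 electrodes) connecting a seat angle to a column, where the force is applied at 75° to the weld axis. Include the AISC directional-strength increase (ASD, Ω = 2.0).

E80XX → F_EXX = 80 ksi.
t_e = 0.707 × 0.5 = 0.3535 in; A_we = 0.3535 × 9 = 3.181 in².
Directional factor: 1.0 + 0.5 sin^1.5(75°) = 1.475.
F_nw = 0.6 × 80 × 1.475 = 70.78 ksi.
R_n/Ω = (70.78 × 3.181) / 2.0 = 112.6 kips.

R_n/Ω ≈ 113 kips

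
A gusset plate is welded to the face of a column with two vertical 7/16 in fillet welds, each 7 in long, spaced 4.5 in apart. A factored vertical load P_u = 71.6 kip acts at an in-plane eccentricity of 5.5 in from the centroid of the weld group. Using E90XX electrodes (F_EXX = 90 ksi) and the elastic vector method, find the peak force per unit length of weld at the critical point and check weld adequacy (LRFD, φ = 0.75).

f_max ≈ 16.1 kip/in; NOT adequate

Total weld length L_w = 14 in. Treat welds as unit-width lines.
Polar moment about centroid: J = 2[d³/12 + d(b/2)²] = 2[7³/12 + 7×2.25²] = 128 in³.
Direct shear f_v = P/L_w = 71.6 / 14 = 5.114 kip/in (vertical).
Torsion M = P·e = 71.6 × 5.5 = 393.8 kip·in.
Critical point at (x, y) = (2.25, 3.5) from centroid. f_tx = M·y/J = 10.76 kip/in; f_ty = M·x/J = 6.92 kip/in.
Resultant f_max = √[f_tx² + (f_v + f_ty)²] = √[10.76² + (5.114 + 6.92)²] = 16.15 kip/in.
Capacity per unit length: φr_n = 0.75 × 0.6 × 90 × (0.707 × 0.4375) = 12.53 kip/in.
16.15 > 12.53 → NOT adequate.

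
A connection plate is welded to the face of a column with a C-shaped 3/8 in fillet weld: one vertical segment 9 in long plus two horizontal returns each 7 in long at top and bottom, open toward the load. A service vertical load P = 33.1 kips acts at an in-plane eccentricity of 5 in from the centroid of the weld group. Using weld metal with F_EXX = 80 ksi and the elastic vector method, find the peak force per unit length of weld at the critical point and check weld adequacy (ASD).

f_max ≈ 3.54 kip/in; adequate

Total weld length L_w = 23 in. Treat welds as unit-width lines.
Centroid: x̄ = 2×7×3.5 / 23 = 2.13 in from the vertical weld.
Polar moment about centroid: J = I_x + I_y = [9³/12 + 2×7×4.5²] + [9×2.13² + 2(7³/12 + 7×1.37²)] = 468.5 in³.
Direct shear f_v = P/L_w = 33.1 / 23 = 1.439 kip/in (vertical).
Torsion M = P·e = 33.1 × 5 = 165.5 kip·in.
Critical point at (x, y) = (4.87, 4.5) from centroid. f_tx = M·y/J = 1.59 kip/in; f_ty = M·x/J = 1.72 kip/in.
Resultant f_max = √[f_tx² + (f_v + f_ty)²] = √[1.59² + (1.439 + 1.72)²] = 3.537 kip/in.
Capacity per unit length: r_n/Ω = (1/2.0) × 0.6 × 80 × (0.707 × 0.375) = 6.363 kip/in.
3.537 ≤ 6.363 → adequate.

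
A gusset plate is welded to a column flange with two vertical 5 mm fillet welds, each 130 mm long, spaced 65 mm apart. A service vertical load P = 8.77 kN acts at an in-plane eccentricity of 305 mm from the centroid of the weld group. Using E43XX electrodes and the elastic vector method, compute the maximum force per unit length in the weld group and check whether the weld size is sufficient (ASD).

E43XX → F_EXX = 430 MPa.
Total weld length L_w = 260 mm. Treat welds as unit-width lines.
Polar moment about centroid: J = 2[d³/12 + d(b/2)²] = 2[130³/12 + 130×32.5²] = 640800 mm³.
Direct shear f_v = P/L_w = 8.77×10³ / 260 = 33.73 N/mm (vertical).
Torsion M = P·e = 8.77×10³ × 305 = 2674800 N·mm.
Critical point at (x, y) = (32.5, 65) from centroid. f_tx = M·y/J = 271.3 N/mm; f_ty = M·x/J = 135.7 N/mm.
Resultant f_max = √[f_tx² + (f_v + f_ty)²] = √[271.3² + (33.73 + 135.7)²] = 319.9 N/mm.
Capacity per unit length: r_n/Ω = (1/2.0) × 0.6 × 430 × (0.707 × 5) = 456 N/mm.
319.9 ≤ 456 → adequate.

f_max ≈ 320 N/mm; adequate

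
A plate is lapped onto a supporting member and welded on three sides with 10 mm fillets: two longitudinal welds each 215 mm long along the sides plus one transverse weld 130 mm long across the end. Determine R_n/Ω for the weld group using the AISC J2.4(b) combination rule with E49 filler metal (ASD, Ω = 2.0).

E49XX → F_EXX = 490 MPa.
t_e = 0.707 × 10 = 7.07 mm.
R_nwl = 0.6 × 490 × 7.07 × 430 × 10⁻³ = 893.8 kN (longitudinal, 2 welds).
R_nwt = 0.6 × 490 × 7.07 × 130 × 10⁻³ = 270.2 kN (transverse, base value).
(i) R_nwl + R_nwt = 1164 kN; (ii) 0.85 R_nwl + 1.5 R_nwt = 1165 kN.
R_n = max = 1165 kN [governs: (ii)]; R_n/Ω = 582.5 kN.

R_n/Ω ≈ 583 kN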